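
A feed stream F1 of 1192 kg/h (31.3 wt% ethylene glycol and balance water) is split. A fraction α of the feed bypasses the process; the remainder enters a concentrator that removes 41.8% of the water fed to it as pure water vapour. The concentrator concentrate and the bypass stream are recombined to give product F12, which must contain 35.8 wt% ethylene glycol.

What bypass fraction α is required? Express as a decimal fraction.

0.562

All 1192×0.313 = 373.1 kg/h of ethylene glycol reaches F12, so F12 = 373.1/0.358 = 1042.2 kg/h and vapour = 149.83 kg/h.
The evaporator receives (1−α)·1192 of feed at 0.687 water and removes 0.418 of that water:
0.418×0.687×(1−α)×1192 = 149.83
(1−α) = 149.83/342.3 = 0.4377;  α = 0.5623.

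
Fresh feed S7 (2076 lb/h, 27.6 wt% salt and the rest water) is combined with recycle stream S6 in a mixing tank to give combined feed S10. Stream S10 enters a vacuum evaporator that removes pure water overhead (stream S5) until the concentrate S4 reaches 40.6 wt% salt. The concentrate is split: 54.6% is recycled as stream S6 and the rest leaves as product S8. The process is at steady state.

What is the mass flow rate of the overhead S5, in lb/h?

664.7 lb/h

Overall salt balance (none leaves overhead): salt in fresh feed = salt in product, i.e. 2076×0.276 = (1−0.546)·S4·0.406.
S4 = 572.98/(0.406×0.454) = 3108.5 lb/h.
Recycle S6 = 0.546×3108.5 = 1697.3 lb/h.
Combined feed S10 = 2076 + 1697.3 = 3773.3 lb/h.
Overhead S5 = S10 − S4 = 3773.3 − 3108.5 = 664.73 lb/h.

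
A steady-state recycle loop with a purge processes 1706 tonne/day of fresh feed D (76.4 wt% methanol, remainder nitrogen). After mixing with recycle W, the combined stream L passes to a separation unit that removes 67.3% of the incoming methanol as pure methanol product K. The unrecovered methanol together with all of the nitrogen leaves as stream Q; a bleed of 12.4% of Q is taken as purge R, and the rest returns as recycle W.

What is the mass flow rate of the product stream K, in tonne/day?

1229 tonne/day

methanol in L: m_A = 1706×0.764 + (1−0.124)·(1−0.673)·m_A, so m_A = 1303.4/0.7135 = 1826.6 tonne/day.
Product K = 0.673×1826.6 = 1229.3 tonne/day.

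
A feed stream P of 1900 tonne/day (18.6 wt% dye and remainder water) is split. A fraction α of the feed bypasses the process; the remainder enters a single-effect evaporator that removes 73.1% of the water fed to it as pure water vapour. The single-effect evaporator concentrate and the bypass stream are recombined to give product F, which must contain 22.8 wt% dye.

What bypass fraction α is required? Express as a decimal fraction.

0.690

All 1900×0.186 = 353.4 tonne/day of dye reaches F, so F = 353.4/0.228 = 1550 tonne/day and vapour = 350 tonne/day.
The evaporator receives (1−α)·1900 of feed at 0.814 water and removes 0.731 of that water:
0.731×0.814×(1−α)×1900 = 350
(1−α) = 350/1130.6 = 0.3096;  α = 0.6904.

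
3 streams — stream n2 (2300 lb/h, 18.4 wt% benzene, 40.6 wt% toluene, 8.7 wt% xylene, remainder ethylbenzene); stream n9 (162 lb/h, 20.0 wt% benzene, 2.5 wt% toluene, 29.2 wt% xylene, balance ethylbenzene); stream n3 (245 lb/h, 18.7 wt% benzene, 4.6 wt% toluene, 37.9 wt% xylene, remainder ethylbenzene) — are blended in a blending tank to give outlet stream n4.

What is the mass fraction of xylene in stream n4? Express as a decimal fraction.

Total flow out = 2300 + 162 + 245 = 2707 lb/h.
xylene in = 2300×0.087 + 162×0.292 + 245×0.379 = 340.26 lb/h.
xylene mass fraction in n4 = 340.26/2707 = 0.126.

0.126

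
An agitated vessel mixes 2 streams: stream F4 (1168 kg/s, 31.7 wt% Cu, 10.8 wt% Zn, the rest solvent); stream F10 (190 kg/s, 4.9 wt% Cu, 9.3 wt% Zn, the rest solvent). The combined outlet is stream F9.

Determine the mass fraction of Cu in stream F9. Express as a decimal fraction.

Total flow out = 1168 + 190 = 1358 kg/s.
Cu in = 1168×0.317 + 190×0.049 = 379.57 kg/s.
Cu mass fraction in F9 = 379.57/1358 = 0.280.

0.280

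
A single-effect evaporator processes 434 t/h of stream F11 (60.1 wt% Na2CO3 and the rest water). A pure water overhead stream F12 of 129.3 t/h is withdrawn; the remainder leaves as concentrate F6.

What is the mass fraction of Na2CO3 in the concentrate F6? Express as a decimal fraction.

0.856

Na2CO3 is not removed: 434×0.601 = 260.83 t/h of Na2CO3 enters F6.
Concentrate = 434 − 129.3 = 304.7 t/h.
Mass fraction = 260.83/304.7 = 0.856.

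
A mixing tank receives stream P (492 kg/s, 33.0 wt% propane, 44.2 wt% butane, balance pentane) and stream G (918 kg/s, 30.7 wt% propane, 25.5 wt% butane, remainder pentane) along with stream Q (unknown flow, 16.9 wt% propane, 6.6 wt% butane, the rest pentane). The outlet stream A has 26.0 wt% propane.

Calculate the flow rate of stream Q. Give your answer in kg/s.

852.6 kg/s

Let Q be the unknown flow. Total out = 1410 + Q.
propane balance: 444.19 + 0.169·Q = 0.260·(1410 + Q)
(0.169 − 0.260)·Q = 0.260×1410 − 444.19 = -77.586
Q = -77.586 / -0.091 = 852.59 kg/s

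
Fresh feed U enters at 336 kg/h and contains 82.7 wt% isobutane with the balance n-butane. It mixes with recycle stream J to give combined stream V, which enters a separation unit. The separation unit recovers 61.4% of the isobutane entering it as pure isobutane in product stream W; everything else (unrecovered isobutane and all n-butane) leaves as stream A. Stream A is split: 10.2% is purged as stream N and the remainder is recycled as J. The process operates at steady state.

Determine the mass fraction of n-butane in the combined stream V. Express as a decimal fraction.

n-butane enters only via U and leaves only via the purge: 336×0.173 = 0.102×(n-butane in A), and the separation unit passes all n-butane, so n-butane in V = n-butane in A = 569.88 kg/h.
isobutane in V: m_A = 336×0.827 + (1−0.102)·(1−0.614)·m_A, so m_A = 277.87/0.6534 = 425.29 kg/h.
V = 425.29 + 569.88 = 995.17 kg/h.
n-butane fraction in V = 569.88/995.17 = 0.573.

0.573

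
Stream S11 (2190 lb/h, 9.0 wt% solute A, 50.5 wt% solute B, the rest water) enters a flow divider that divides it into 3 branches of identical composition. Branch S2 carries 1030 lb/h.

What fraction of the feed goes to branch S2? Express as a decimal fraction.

Fraction to S2 = 1030/2190 = 0.4703.

0.470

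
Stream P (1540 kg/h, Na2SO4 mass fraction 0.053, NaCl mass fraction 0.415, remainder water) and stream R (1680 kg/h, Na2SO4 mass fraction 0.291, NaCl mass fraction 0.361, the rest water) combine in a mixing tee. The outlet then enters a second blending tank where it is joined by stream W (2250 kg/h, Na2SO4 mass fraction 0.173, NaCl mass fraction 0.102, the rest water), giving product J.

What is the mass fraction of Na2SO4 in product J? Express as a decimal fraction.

Overall, product flow = 5470 kg/h.
Na2SO4 in = 1540×0.053 + 1680×0.291 + 2250×0.173 = 959.75 kg/h.
Na2SO4 fraction in J = 0.175.

0.175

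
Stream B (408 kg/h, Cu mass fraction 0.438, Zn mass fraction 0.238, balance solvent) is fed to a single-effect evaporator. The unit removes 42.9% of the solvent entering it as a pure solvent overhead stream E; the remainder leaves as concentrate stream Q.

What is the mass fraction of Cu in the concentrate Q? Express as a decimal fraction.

0.509

Cu is not removed: 408×0.438 = 178.7 kg/h of Cu enters Q.
solvent entering = 408×0.324 = 132.19 kg/h; overhead removed = 0.429×132.19 = 56.71 kg/h.
Concentrate = 408 − 56.71 = 351.29 kg/h.
Mass fraction = 178.7/351.29 = 0.509.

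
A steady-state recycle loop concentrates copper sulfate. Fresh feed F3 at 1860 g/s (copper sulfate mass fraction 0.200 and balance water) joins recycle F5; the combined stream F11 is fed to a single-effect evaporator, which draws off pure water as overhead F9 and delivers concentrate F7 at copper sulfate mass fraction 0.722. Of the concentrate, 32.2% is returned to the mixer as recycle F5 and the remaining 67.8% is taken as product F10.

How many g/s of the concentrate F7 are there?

759.9 g/s

Overall copper sulfate balance (none leaves overhead): copper sulfate in fresh feed = copper sulfate in product, i.e. 1860×0.200 = (1−0.322)·F7·0.722.
F7 = 372/(0.722×0.678) = 759.93 g/s.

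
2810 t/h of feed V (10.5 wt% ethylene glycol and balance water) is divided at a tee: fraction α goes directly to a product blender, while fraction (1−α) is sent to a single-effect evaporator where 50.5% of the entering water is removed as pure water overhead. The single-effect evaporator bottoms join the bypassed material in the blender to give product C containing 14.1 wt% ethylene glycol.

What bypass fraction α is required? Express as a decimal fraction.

0.435

All 2810×0.105 = 295.05 t/h of ethylene glycol reaches C, so C = 295.05/0.141 = 2092.6 t/h and vapour = 717.45 t/h.
The evaporator receives (1−α)·2810 of feed at 0.895 water and removes 0.505 of that water:
0.505×0.895×(1−α)×2810 = 717.45
(1−α) = 717.45/1270 = 0.5649;  α = 0.4351.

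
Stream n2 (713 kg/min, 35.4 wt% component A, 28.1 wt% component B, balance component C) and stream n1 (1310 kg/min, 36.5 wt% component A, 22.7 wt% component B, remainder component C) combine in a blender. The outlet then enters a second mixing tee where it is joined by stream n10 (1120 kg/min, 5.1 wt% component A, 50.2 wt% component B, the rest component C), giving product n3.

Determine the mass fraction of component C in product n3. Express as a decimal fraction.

0.412

Overall, product flow = 3143 kg/min.
component C in = 713×0.365 + 1310×0.408 + 1120×0.447 = 1295.4 kg/min.
component C fraction in n3 = 0.412.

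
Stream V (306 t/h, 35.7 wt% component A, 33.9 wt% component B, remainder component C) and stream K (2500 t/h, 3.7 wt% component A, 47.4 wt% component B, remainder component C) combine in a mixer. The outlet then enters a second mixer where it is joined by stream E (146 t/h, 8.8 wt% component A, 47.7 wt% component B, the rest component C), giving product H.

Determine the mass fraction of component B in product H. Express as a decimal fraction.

Overall, product flow = 2952 t/h.
component B in = 306×0.339 + 2500×0.474 + 146×0.477 = 1358.4 t/h.
component B fraction in H = 0.460.

0.460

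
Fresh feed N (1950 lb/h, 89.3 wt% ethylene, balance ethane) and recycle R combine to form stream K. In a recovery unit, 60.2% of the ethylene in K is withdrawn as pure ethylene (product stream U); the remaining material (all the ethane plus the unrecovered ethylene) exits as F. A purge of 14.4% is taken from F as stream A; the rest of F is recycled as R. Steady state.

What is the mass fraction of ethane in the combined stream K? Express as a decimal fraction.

ethane enters only via N and leaves only via the purge: 1950×0.107 = 0.144×(ethane in F), and the recovery unit passes all ethane, so ethane in K = ethane in F = 1449 lb/h.
ethylene in K: m_A = 1950×0.893 + (1−0.144)·(1−0.602)·m_A, so m_A = 1741.4/0.6593 = 2641.2 lb/h.
K = 2641.2 + 1449 = 4090.1 lb/h.
ethane fraction in K = 1449/4090.1 = 0.354.

0.354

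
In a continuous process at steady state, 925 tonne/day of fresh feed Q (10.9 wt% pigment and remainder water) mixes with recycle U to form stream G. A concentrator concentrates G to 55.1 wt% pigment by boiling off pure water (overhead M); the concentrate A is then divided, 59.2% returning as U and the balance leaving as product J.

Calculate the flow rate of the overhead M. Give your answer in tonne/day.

Overall pigment balance (none leaves overhead): pigment in fresh feed = pigment in product, i.e. 925×0.109 = (1−0.592)·A·0.551.
A = 100.83/(0.551×0.408) = 448.49 tonne/day.
Recycle U = 0.592×448.49 = 265.51 tonne/day.
Combined feed G = 925 + 265.51 = 1190.5 tonne/day.
Overhead M = G − A = 1190.5 − 448.49 = 742.01 tonne/day.

742 tonne/day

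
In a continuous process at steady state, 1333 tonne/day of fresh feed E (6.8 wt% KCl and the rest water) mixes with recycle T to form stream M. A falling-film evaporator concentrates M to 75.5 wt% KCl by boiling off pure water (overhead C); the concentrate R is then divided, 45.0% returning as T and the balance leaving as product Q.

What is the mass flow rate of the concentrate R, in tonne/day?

218.3 tonne/day

Overall KCl balance (none leaves overhead): KCl in fresh feed = KCl in product, i.e. 1333×0.068 = (1−0.450)·R·0.755.
R = 90.644/(0.755×0.550) = 218.29 tonne/day.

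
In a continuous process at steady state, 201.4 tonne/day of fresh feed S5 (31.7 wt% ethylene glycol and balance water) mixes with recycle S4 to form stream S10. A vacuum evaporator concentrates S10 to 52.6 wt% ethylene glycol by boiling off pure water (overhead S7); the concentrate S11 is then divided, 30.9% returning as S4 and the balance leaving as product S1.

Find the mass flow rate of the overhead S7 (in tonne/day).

Overall ethylene glycol balance (none leaves overhead): ethylene glycol in fresh feed = ethylene glycol in product, i.e. 201.4×0.317 = (1−0.309)·S11·0.526.
S11 = 63.844/(0.526×0.691) = 175.65 tonne/day.
Recycle S4 = 0.309×175.65 = 54.277 tonne/day.
Combined feed S10 = 201.4 + 54.277 = 255.68 tonne/day.
Overhead S7 = S10 − S11 = 255.68 − 175.65 = 80.024 tonne/day.

80.02 tonne/day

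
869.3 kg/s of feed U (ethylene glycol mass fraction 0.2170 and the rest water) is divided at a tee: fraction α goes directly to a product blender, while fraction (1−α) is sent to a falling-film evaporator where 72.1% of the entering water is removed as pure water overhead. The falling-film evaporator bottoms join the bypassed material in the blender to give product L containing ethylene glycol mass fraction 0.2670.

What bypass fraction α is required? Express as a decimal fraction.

All 869.3×0.217 = 188.64 kg/s of ethylene glycol reaches L, so L = 188.64/0.267 = 706.51 kg/s and vapour = 162.79 kg/s.
The evaporator receives (1−α)·869.3 of feed at 0.783 water and removes 0.721 of that water:
0.721×0.783×(1−α)×869.3 = 162.79
(1−α) = 162.79/490.76 = 0.3317;  α = 0.6683.

0.668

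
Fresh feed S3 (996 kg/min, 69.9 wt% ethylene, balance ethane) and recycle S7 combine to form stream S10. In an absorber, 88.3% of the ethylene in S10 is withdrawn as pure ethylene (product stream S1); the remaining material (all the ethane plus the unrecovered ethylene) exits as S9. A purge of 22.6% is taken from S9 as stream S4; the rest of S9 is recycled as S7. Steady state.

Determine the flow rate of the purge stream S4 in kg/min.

ethane enters only via S3 and leaves only via the purge: 996×0.301 = 0.226×(ethane in S9), and the absorber passes all ethane, so ethane in S10 = ethane in S9 = 1326.5 kg/min.
ethylene in S10: m_A = 996×0.699 + (1−0.226)·(1−0.883)·m_A, so m_A = 696.2/0.9094 = 765.53 kg/min.
S9 = (1−0.883)×765.53 + 1326.5 = 1416.1 kg/min.
Purge S4 = 0.226×1416.1 = 320.04 kg/min.

320 kg/min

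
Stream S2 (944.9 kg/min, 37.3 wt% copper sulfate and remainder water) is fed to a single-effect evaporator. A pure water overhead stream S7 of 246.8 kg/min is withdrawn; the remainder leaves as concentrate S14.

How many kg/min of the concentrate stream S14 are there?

698.1 kg/min

Concentrate = 944.9 − 246.8 = 698.1 kg/min.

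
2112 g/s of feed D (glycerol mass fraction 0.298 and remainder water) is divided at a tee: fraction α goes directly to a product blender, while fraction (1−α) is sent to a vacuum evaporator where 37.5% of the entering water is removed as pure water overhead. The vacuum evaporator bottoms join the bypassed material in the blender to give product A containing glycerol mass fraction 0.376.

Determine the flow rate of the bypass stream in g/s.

All 2112×0.298 = 629.38 g/s of glycerol reaches A, so A = 629.38/0.376 = 1673.9 g/s and vapour = 438.13 g/s.
The evaporator receives (1−α)·2112 of feed at 0.702 water and removes 0.375 of that water:
0.375×0.702×(1−α)×2112 = 438.13
(1−α) = 438.13/555.98 = 0.7880;  α = 0.2120.
Bypass flow = 0.2120×2112 = 447.7 g/s.

447.7 g/s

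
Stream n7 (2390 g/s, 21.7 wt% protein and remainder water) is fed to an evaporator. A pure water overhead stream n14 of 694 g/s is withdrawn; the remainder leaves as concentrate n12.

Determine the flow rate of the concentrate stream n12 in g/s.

1696 g/s

Concentrate = 2390 − 694 = 1696 g/s.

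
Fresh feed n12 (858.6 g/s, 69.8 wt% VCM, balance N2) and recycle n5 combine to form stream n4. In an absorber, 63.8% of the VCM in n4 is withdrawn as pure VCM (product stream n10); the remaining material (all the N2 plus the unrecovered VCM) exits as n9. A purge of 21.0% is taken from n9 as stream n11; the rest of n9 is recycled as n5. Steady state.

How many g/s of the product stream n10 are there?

535.5 g/s

VCM in n4: m_A = 858.6×0.698 + (1−0.210)·(1−0.638)·m_A, so m_A = 599.3/0.7140 = 839.34 g/s.
Product n10 = 0.638×839.34 = 535.5 g/s.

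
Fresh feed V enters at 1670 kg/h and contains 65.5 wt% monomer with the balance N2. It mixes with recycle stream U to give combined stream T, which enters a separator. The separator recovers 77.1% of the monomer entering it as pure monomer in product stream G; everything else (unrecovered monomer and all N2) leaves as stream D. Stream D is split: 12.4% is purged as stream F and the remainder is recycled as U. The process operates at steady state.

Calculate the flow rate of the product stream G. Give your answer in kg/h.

1055 kg/h

monomer in T: m_A = 1670×0.655 + (1−0.124)·(1−0.771)·m_A, so m_A = 1093.9/0.7994 = 1368.3 kg/h.
Product G = 0.771×1368.3 = 1055 kg/h.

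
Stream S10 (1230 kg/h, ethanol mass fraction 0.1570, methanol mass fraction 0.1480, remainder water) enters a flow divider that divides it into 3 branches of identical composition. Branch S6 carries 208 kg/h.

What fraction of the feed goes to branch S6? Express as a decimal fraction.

0.169

Fraction to S6 = 208/1230 = 0.1691.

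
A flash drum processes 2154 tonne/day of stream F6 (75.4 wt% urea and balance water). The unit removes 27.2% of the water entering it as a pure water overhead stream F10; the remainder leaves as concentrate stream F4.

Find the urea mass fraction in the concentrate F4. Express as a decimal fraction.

0.8081

urea is not removed: 2154×0.754 = 1624.1 tonne/day of urea enters F4.
water entering = 2154×0.246 = 529.88 tonne/day; overhead removed = 0.272×529.88 = 144.13 tonne/day.
Concentrate = 2154 − 144.13 = 2009.9 tonne/day.
Mass fraction = 1624.1/2009.9 = 0.8081.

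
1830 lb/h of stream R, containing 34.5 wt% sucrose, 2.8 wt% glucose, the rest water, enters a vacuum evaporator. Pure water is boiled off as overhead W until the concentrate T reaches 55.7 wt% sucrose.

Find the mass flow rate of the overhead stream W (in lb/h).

sucrose is conserved: 1830×0.345 = 631.35 lb/h all reports to the concentrate.
Concentrate = 631.35/(target fraction) = 1133.5 lb/h.
Overhead = 1830 − 1133.5 = 696.52 lb/h.

696.5 lb/h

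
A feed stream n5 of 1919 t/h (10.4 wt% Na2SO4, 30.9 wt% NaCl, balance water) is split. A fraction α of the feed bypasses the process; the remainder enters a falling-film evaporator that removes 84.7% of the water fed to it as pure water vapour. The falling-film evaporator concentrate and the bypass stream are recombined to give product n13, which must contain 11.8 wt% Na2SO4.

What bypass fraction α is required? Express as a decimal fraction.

All 1919×0.104 = 199.58 t/h of Na2SO4 reaches n13, so n13 = 199.58/0.118 = 1691.3 t/h and vapour = 227.68 t/h.
The evaporator receives (1−α)·1919 of feed at 0.587 water and removes 0.847 of that water:
0.847×0.587×(1−α)×1919 = 227.68
(1−α) = 227.68/954.11 = 0.2386;  α = 0.7614.

0.761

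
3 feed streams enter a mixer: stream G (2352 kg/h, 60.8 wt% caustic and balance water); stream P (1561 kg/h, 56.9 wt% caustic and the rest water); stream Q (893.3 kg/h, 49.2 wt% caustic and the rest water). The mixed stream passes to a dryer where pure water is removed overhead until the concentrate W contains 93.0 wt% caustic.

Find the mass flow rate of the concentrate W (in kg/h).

2965 kg/h

caustic entering = 2352×0.608 + 1561×0.569 + 893.3×0.492 = 2757.7 kg/h.
All caustic reports to W, so W = 2757.7/0.930 = 2965.3 kg/h.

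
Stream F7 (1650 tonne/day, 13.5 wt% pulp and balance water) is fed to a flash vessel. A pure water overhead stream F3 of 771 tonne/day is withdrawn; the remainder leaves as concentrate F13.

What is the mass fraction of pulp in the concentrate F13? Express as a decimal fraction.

pulp is not removed: 1650×0.135 = 222.75 tonne/day of pulp enters F13.
Concentrate = 1650 − 771 = 879 tonne/day.
Mass fraction = 222.75/879 = 0.253.

0.253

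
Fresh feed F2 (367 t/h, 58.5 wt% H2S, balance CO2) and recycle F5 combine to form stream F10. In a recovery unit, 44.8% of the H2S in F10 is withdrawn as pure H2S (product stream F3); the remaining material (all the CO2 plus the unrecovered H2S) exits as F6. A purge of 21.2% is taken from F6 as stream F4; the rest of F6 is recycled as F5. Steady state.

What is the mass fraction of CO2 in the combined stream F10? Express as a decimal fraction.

0.654

CO2 enters only via F2 and leaves only via the purge: 367×0.415 = 0.212×(CO2 in F6), and the recovery unit passes all CO2, so CO2 in F10 = CO2 in F6 = 718.42 t/h.
H2S in F10: m_A = 367×0.585 + (1−0.212)·(1−0.448)·m_A, so m_A = 214.69/0.5650 = 379.98 t/h.
F10 = 379.98 + 718.42 = 1098.4 t/h.
CO2 fraction in F10 = 718.42/1098.4 = 0.654.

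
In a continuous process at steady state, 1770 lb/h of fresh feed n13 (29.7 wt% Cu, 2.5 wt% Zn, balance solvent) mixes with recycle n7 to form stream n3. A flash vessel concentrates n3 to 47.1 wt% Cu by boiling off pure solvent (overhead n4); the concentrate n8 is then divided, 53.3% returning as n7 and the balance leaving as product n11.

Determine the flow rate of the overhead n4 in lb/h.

653.9 lb/h

Overall Cu balance (none leaves overhead): Cu in fresh feed = Cu in product, i.e. 1770×0.297 = (1−0.533)·n8·0.471.
n8 = 525.69/(0.471×0.467) = 2390 lb/h.
Recycle n7 = 0.533×2390 = 1273.9 lb/h.
Combined feed n3 = 1770 + 1273.9 = 3043.9 lb/h.
Overhead n4 = n3 − n8 = 3043.9 − 2390 = 653.89 lb/h.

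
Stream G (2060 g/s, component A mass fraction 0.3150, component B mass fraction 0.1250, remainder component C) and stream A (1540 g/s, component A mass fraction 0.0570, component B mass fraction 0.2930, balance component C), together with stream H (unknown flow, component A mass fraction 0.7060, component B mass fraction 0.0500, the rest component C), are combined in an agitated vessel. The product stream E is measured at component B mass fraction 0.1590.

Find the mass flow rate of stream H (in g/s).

Let H be the unknown flow. Total out = 3600 + H.
component B balance: 708.72 + 0.050·H = 0.159·(3600 + H)
(0.050 − 0.159)·H = 0.159×3600 − 708.72 = -136.32
H = -136.32 / -0.109 = 1250.6 g/s

1251 g/s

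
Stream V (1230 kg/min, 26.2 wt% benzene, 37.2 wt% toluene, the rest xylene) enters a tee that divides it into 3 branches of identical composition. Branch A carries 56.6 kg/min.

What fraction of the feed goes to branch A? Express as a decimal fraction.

Fraction to A = 56.6/1230 = 0.0460.

0.046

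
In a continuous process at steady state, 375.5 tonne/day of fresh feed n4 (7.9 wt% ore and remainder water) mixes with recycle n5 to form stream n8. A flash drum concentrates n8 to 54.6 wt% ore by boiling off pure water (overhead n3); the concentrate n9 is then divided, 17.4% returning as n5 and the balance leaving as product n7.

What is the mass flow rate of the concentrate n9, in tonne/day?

65.78 tonne/day

Overall ore balance (none leaves overhead): ore in fresh feed = ore in product, i.e. 375.5×0.079 = (1−0.174)·n9·0.546.
n9 = 29.665/(0.546×0.826) = 65.776 tonne/day.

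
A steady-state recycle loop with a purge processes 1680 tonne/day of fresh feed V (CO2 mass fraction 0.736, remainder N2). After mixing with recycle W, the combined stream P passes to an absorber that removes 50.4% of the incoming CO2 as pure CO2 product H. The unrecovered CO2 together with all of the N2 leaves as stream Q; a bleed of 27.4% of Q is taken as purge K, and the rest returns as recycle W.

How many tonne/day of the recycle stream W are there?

1871 tonne/day

N2 enters only via V and leaves only via the purge: 1680×0.264 = 0.274×(N2 in Q), and the absorber passes all N2, so N2 in P = N2 in Q = 1618.7 tonne/day.
CO2 in P: m_A = 1680×0.736 + (1−0.274)·(1−0.504)·m_A, so m_A = 1236.5/0.6399 = 1932.3 tonne/day.
Q = (1−0.504)×1932.3 + 1618.7 = 2577.1 tonne/day.
Recycle W = (1−0.274)×2577.1 = 1871 tonne/day.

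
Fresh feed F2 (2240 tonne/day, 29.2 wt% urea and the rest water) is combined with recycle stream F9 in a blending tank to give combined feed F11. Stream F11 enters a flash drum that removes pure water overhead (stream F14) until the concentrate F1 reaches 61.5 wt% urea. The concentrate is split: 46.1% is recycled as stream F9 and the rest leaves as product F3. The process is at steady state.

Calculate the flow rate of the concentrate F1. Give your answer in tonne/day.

Overall urea balance (none leaves overhead): urea in fresh feed = urea in product, i.e. 2240×0.292 = (1−0.461)·F1·0.615.
F1 = 654.08/(0.615×0.539) = 1973.2 tonne/day.

1973 tonne/day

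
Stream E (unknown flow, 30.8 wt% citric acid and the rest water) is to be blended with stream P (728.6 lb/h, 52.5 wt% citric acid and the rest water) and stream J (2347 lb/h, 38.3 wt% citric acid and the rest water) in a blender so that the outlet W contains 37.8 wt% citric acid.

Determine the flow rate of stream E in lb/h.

1698 lb/h

Let E be the unknown flow. Total out = 3075.6 + E.
citric acid balance: 1281.4 + 0.308·E = 0.378·(3075.6 + E)
(0.308 − 0.378)·E = 0.378×3075.6 − 1281.4 = -118.84
E = -118.84 / -0.070 = 1697.7 lb/h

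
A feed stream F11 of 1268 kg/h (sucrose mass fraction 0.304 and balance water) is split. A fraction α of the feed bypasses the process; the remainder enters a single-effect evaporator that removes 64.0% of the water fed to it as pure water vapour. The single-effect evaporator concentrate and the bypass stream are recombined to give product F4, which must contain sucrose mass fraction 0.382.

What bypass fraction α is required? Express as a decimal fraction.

All 1268×0.304 = 385.47 kg/h of sucrose reaches F4, so F4 = 385.47/0.382 = 1009.1 kg/h and vapour = 258.91 kg/h.
The evaporator receives (1−α)·1268 of feed at 0.696 water and removes 0.640 of that water:
0.640×0.696×(1−α)×1268 = 258.91
(1−α) = 258.91/564.82 = 0.4584;  α = 0.5416.

0.542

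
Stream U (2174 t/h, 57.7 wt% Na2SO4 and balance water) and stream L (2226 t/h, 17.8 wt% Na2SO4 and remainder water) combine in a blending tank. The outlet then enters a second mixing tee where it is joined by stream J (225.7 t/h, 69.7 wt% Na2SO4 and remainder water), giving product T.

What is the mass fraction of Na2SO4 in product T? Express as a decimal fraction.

0.391

Overall, product flow = 4625.7 t/h.
Na2SO4 in = 2174×0.577 + 2226×0.178 + 225.7×0.697 = 1807.9 t/h.
Na2SO4 fraction in T = 0.391.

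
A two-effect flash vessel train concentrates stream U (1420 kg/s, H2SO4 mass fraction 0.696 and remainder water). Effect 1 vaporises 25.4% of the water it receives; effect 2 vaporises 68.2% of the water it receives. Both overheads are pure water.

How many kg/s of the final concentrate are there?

1091 kg/s

water in feed = 1420×0.304 = 431.68 kg/s.
After stage 1: water left = (1−0.254)×431.68 = 322.03; stream total = 1310.4 kg/s.
After stage 2: water left = (1−0.682)×322.03 = 102.41; final concentrate = 1090.7 kg/s.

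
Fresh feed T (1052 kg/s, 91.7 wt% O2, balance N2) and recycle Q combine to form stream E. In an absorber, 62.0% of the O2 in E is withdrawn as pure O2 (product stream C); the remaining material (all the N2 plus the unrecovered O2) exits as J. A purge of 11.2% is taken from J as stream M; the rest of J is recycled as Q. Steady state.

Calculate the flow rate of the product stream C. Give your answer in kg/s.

902.7 kg/s

O2 in E: m_A = 1052×0.917 + (1−0.112)·(1−0.620)·m_A, so m_A = 964.68/0.6626 = 1456 kg/s.
Product C = 0.620×1456 = 902.72 kg/s.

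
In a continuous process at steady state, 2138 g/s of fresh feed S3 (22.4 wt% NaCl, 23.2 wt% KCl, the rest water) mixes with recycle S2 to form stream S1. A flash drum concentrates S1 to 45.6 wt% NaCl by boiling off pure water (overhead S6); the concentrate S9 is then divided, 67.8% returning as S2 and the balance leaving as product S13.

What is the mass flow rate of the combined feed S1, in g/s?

Overall NaCl balance (none leaves overhead): NaCl in fresh feed = NaCl in product, i.e. 2138×0.224 = (1−0.678)·S9·0.456.
S9 = 478.91/(0.456×0.322) = 3261.6 g/s.
Recycle S2 = 0.678×3261.6 = 2211.4 g/s.
Combined feed S1 = 2138 + 2211.4 = 4349.4 g/s.

4349 g/s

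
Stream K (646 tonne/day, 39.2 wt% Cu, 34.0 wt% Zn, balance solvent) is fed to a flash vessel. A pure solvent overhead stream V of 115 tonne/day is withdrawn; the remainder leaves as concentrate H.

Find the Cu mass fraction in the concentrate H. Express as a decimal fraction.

0.477

Cu is not removed: 646×0.392 = 253.23 tonne/day of Cu enters H.
Concentrate = 646 − 115 = 531 tonne/day.
Mass fraction = 253.23/531 = 0.477.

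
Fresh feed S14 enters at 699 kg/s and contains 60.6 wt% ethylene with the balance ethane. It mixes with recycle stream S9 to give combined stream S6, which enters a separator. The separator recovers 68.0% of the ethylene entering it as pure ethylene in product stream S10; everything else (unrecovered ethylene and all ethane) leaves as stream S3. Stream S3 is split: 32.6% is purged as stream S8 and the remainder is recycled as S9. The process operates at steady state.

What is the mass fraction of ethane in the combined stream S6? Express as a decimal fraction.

0.6100

ethane enters only via S14 and leaves only via the purge: 699×0.394 = 0.326×(ethane in S3), and the separator passes all ethane, so ethane in S6 = ethane in S3 = 844.8 kg/s.
ethylene in S6: m_A = 699×0.606 + (1−0.326)·(1−0.680)·m_A, so m_A = 423.59/0.7843 = 540.08 kg/s.
S6 = 540.08 + 844.8 = 1384.9 kg/s.
ethane fraction in S6 = 844.8/1384.9 = 0.6100.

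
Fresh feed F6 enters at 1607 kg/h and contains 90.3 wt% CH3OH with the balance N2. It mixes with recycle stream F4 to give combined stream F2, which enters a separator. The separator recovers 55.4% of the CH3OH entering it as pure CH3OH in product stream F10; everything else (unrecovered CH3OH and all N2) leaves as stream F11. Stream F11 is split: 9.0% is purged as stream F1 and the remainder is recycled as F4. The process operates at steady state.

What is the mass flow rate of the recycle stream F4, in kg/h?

2567 kg/h

N2 enters only via F6 and leaves only via the purge: 1607×0.097 = 0.090×(N2 in F11), and the separator passes all N2, so N2 in F2 = N2 in F11 = 1732 kg/h.
CH3OH in F2: m_A = 1607×0.903 + (1−0.090)·(1−0.554)·m_A, so m_A = 1451.1/0.5941 = 2442.4 kg/h.
F11 = (1−0.554)×2442.4 + 1732 = 2821.3 kg/h.
Recycle F4 = (1−0.090)×2821.3 = 2567.4 kg/h.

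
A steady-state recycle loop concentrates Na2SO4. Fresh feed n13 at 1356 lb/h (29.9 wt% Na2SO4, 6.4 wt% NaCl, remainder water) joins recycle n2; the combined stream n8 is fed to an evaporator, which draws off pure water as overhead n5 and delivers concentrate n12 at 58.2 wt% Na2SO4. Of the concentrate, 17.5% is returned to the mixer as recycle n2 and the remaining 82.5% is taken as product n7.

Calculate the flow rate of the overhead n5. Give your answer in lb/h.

659.4 lb/h

Overall Na2SO4 balance (none leaves overhead): Na2SO4 in fresh feed = Na2SO4 in product, i.e. 1356×0.299 = (1−0.175)·n12·0.582.
n12 = 405.44/(0.582×0.825) = 844.41 lb/h.
Recycle n2 = 0.175×844.41 = 147.77 lb/h.
Combined feed n8 = 1356 + 147.77 = 1503.8 lb/h.
Overhead n5 = n8 − n12 = 1503.8 − 844.41 = 659.36 lb/h.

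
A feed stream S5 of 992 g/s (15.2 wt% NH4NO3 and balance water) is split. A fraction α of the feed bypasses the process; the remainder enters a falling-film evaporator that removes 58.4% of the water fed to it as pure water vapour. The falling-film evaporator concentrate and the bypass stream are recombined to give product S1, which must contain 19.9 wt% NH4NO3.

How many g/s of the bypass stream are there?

All 992×0.152 = 150.78 g/s of NH4NO3 reaches S1, so S1 = 150.78/0.199 = 757.71 g/s and vapour = 234.29 g/s.
The evaporator receives (1−α)·992 of feed at 0.848 water and removes 0.584 of that water:
0.584×0.848×(1−α)×992 = 234.29
(1−α) = 234.29/491.27 = 0.4769;  α = 0.5231.
Bypass flow = 0.5231×992 = 518.91 g/s.

518.9 g/s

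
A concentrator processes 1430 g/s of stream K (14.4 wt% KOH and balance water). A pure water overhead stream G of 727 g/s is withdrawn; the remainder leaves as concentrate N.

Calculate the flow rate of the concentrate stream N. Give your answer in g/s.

703 g/s

Concentrate = 1430 − 727 = 703 g/s.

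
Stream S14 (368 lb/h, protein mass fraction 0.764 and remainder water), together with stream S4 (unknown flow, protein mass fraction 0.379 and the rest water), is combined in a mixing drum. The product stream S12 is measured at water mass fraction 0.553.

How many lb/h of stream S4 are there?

1716 lb/h

Let S4 be the unknown flow. Total out = 368 + S4.
water balance: 86.848 + 0.621·S4 = 0.553·(368 + S4)
(0.621 − 0.553)·S4 = 0.553×368 − 86.848 = 116.66
S4 = 116.66 / 0.068 = 1715.5 lb/h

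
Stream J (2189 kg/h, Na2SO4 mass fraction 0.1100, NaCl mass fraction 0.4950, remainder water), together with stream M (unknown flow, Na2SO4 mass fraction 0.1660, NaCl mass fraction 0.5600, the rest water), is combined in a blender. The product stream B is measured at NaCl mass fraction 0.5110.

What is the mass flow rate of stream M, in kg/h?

Let M be the unknown flow. Total out = 2189 + M.
NaCl balance: 1083.6 + 0.560·M = 0.511·(2189 + M)
(0.560 − 0.511)·M = 0.511×2189 − 1083.6 = 35.024
M = 35.024 / 0.049 = 714.78 kg/h

714.8 kg/h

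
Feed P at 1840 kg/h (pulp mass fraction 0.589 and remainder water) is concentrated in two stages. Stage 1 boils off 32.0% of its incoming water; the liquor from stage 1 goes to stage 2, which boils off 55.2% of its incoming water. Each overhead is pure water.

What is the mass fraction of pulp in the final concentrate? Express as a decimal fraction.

0.825

water in feed = 1840×0.411 = 756.24 kg/h.
After stage 1: water left = (1−0.320)×756.24 = 514.24; stream total = 1598 kg/h.
After stage 2: water left = (1−0.552)×514.24 = 230.38; final concentrate = 1314.1 kg/h.
pulp fraction = 1083.8/1314.1 = 0.825.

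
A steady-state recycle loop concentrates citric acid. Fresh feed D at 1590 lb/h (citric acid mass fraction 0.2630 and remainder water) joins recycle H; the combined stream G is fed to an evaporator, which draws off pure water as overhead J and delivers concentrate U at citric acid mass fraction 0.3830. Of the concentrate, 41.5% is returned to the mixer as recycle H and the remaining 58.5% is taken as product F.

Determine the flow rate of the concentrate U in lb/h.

1866 lb/h

Overall citric acid balance (none leaves overhead): citric acid in fresh feed = citric acid in product, i.e. 1590×0.263 = (1−0.415)·U·0.383.
U = 418.17/(0.383×0.585) = 1866.4 lb/h.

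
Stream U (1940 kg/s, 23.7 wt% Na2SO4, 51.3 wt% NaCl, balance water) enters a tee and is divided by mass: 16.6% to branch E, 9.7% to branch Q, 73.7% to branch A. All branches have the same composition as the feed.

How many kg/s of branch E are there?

Branch E flow = 0.166×1940 = 322.04 kg/s.

322 kg/s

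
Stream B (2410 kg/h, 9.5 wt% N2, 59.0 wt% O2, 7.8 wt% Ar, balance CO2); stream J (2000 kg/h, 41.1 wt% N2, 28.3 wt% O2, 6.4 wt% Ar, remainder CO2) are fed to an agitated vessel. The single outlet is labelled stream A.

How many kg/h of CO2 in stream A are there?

CO2 out = CO2 in = 2410×0.237 + 2000×0.242 = 1055.2 kg/h.

1055 kg/h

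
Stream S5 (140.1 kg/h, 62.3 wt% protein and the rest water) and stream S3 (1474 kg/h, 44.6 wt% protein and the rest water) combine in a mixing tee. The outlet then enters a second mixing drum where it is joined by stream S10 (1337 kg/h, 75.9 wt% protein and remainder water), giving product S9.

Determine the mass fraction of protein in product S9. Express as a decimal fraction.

0.596

Overall, product flow = 2951.1 kg/h.
protein in = 140.1×0.623 + 1474×0.446 + 1337×0.759 = 1759.5 kg/h.
protein fraction in S9 = 0.596.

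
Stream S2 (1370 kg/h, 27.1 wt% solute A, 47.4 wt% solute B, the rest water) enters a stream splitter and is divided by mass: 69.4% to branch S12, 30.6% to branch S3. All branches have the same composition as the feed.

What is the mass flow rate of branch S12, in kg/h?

950.8 kg/h

Branch S12 flow = 0.694×1370 = 950.78 kg/h.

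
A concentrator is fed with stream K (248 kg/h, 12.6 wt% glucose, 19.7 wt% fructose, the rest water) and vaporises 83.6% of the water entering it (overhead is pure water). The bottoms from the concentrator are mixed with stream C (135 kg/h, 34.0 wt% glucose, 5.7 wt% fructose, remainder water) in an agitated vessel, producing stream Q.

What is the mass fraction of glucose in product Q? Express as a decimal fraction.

0.318

Vapour removed = 0.836×0.677×248 = 140.36 kg/h; concentrate = 107.64 kg/h.
glucose reaching the mixer = 31.248 (from concentrate) + 135×0.340 = 77.148 kg/h.
Product flow = 107.64 + 135 = 242.64 kg/h; glucose fraction = 0.318.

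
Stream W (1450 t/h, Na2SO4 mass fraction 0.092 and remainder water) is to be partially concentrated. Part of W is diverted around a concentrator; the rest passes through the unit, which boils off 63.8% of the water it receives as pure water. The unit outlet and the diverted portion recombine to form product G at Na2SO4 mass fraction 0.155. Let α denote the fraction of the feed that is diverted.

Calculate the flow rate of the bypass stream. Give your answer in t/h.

432.7 t/h

All 1450×0.092 = 133.4 t/h of Na2SO4 reaches G, so G = 133.4/0.155 = 860.65 t/h and vapour = 589.35 t/h.
The evaporator receives (1−α)·1450 of feed at 0.908 water and removes 0.638 of that water:
0.638×0.908×(1−α)×1450 = 589.35
(1−α) = 589.35/839.99 = 0.7016;  α = 0.2984.
Bypass flow = 0.2984×1450 = 432.65 t/h.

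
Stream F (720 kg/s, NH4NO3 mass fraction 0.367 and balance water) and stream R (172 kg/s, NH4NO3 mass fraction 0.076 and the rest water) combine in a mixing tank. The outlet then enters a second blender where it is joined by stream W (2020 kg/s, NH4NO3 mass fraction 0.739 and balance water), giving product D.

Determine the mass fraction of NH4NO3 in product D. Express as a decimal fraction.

0.608

Overall, product flow = 2912 kg/s.
NH4NO3 in = 720×0.367 + 172×0.076 + 2020×0.739 = 1770.1 kg/s.
NH4NO3 fraction in D = 0.608.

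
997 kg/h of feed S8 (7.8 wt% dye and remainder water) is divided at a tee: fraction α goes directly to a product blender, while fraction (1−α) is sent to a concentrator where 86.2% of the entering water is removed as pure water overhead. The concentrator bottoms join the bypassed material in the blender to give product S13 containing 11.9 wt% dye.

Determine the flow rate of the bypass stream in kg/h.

All 997×0.078 = 77.766 kg/h of dye reaches S13, so S13 = 77.766/0.119 = 653.5 kg/h and vapour = 343.5 kg/h.
The evaporator receives (1−α)·997 of feed at 0.922 water and removes 0.862 of that water:
0.862×0.922×(1−α)×997 = 343.5
(1−α) = 343.5/792.38 = 0.4335;  α = 0.5665.
Bypass flow = 0.5665×997 = 564.79 kg/h.

564.8 kg/h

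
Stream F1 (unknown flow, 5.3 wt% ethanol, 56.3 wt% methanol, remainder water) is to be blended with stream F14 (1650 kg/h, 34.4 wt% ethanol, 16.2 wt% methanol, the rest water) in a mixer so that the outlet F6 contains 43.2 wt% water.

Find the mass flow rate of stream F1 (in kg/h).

2131 kg/h

Let F1 be the unknown flow. Total out = 1650 + F1.
water balance: 815.1 + 0.384·F1 = 0.432·(1650 + F1)
(0.384 − 0.432)·F1 = 0.432×1650 − 815.1 = -102.3
F1 = -102.3 / -0.048 = 2131.3 kg/h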